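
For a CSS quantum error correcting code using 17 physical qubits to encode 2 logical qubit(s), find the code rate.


Code rate R = k/n
= 2/17
= 0.1176

0.1176


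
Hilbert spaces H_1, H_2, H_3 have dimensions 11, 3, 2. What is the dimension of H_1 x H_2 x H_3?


dim(H_1 x H_2 x H_3) = 11 * 3 * 2
= 33 * 2
= 66

66


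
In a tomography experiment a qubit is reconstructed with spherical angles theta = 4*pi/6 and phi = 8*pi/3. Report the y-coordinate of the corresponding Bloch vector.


theta = 2.0944, phi = 8.3776
r_y = sin(theta)*sin(phi) = 0.8660 * 0.8660
r_y = 0.7500

0.7500


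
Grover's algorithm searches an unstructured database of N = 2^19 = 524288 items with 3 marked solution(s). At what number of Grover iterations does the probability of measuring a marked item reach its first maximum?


After j Grover iterations the success probability is P(j) = sin^2((2j+1)*theta), where sin(theta) = sqrt(k/N).
N = 2^19 = 524288, k = 3
sin(theta) = sqrt(k/N) = 0.002392079827
theta = arcsin(sqrt(k/N)) = 0.002392082108 rad
P(j) reaches its first maximum when (2j+1)*theta is as close as possible to pi/2, i.e. j = round(pi/(4*theta) - 1/2).
pi/(4*theta) - 1/2 = 327.8324
(For comparison, the common estimate pi/4 * sqrt(N/k) = 328.3328; the exact maximiser is used here.)
Optimal iterations = 328

328


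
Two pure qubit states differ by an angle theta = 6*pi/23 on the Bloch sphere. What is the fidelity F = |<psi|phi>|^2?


For states separated by angle theta on Bloch sphere:
F = cos^2(theta/2)
theta = 6*pi/23 = 0.8195
theta/2 = 0.4098
cos(theta/2) = 0.9172
F = 0.8413

0.8413


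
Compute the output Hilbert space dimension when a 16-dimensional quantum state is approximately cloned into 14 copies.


Output space = H^(tensor 14) where dim(H) = 16
dim = 16^14
= 256 (after 2 factors)
= 4096 (after 3 factors)
= 65536 (after 4 factors)
= 1048576 (after 5 factors)
= 16777216 (after 6 factors)
= 268435456 (after 7 factors)
= 4294967296 (after 8 factors)
= 68719476736 (after 9 factors)
= 1099511627776 (after 10 factors)
= 17592186044416 (after 11 factors)
= 281474976710656 (after 12 factors)
= 4503599627370496 (after 13 factors)
= 72057594037927936 (after 14 factors)
= 72057594037927936

72057594037927936


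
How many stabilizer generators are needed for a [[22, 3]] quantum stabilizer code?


For an [[n,k]] stabilizer code:
Number of stabilizer generators = n - k
= 22 - 3
= 19

19


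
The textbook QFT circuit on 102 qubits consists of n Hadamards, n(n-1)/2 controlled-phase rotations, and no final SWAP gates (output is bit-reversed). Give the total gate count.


Hadamard gates: 102
Controlled rotations: n*(n-1)/2 = 102*101/2 = 5151
SWAP gates: 0 (omitted)
Total = 102 + 5151
= 5253

5253


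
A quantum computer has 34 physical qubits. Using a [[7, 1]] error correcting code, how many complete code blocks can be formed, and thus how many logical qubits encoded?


Each code block uses 7 physical qubits for 1 logical qubit(s).
Number of complete blocks = floor(34 / 7) = 4
Logical qubits = 4 * 1
= 4

4


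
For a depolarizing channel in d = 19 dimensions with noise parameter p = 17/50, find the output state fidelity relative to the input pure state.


F = (1-p) + p/d
= (1 - 0.3400) + 0.3400/19
= 0.6600 + 0.0179
= 0.6779

0.6779


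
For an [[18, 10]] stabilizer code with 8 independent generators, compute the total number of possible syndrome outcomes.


Each stabilizer generator gives a binary (+1 or -1) measurement outcome.
With 8 independent generators:
Total syndromes = 2^8
= 256

256


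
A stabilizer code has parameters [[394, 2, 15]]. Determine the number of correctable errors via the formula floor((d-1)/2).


Code parameters: [[394, 2, 15]], distance d = 15.
Number of correctable errors = floor((d-1)/2)
= floor((15 - 1)/2)
= floor(14/2)
= 7

7


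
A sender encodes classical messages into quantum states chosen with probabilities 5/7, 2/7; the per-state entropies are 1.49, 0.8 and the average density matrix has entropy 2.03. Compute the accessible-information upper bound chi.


chi = S(rho) - sum_i p_i * S(rho_i)
Weighted entropy = 5/7 * 1.49 + 2/7 * 0.8
= 1.2929
chi = 2.03 - 1.2929
= 0.7371

0.7371


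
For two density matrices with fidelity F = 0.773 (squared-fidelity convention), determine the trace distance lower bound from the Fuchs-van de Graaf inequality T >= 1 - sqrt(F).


Fuchs-van de Graaf (squared-fidelity convention): 1 - sqrt(F) <= T <= sqrt(1 - F).
Lower bound: T >= 1 - sqrt(F)
sqrt(F) = sqrt(0.773) = 0.8792
T >= 1 - 0.8792
T >= 0.1208

0.1208


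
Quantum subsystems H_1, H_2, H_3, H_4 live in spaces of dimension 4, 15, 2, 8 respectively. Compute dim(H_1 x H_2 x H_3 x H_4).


dim(H_1 x H_2 x H_3 x H_4) = 4 * 15 * 2 * 8
= 60 * 2 * 8
= 120 * 8
= 960

960


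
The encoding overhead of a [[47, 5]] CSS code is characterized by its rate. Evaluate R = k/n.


Code rate R = k/n
= 5/47
= 0.1064

0.1064


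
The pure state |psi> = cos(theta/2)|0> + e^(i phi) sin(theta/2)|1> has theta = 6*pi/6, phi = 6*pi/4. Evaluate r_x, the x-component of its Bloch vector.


theta = 3.1416, phi = 4.7124
r_x = sin(theta)*cos(phi) = 0.0000 * 0.0000
r_x = 0.0000

0.0000


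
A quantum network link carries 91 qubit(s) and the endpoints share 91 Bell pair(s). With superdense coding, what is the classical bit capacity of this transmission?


Superdense coding allows 2 classical bits per shared entangled pair.
91 pair(s) -> 2 * 91 = 182 classical bits

182


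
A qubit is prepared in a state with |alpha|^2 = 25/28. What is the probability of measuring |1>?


|alpha|^2 = 25/28 = 0.8929
|beta|^2 = 1 - 25/28 = 3/28 = 0.1071
P(|1>) = |beta|^2 = 0.1071

0.1071


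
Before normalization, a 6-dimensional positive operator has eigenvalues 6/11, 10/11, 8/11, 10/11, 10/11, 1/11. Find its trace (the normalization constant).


tr(M) = sum of eigenvalues
= 6/11 + 10/11 + 8/11 + 10/11 + 10/11 + 1/11
= 45/11
= 4.0909

4.0909


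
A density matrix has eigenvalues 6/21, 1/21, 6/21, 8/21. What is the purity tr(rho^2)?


tr(rho^2) = sum of eigenvalues squared
= (6/21)^2 + (1/21)^2 + (6/21)^2 + (8/21)^2
= (36 + 1 + 36 + 64) / 441
= 137/441
= 0.3107

0.3107


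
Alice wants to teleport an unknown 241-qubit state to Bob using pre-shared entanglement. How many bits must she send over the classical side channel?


Quantum teleportation requires 2 classical bits per qubit teleported.
241 qubit(s) -> 2 * 241 = 482 classical bits

482


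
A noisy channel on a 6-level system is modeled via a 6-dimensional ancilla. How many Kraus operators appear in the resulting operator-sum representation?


Tracing out the environment in an orthonormal basis {|i>_E} gives Kraus operators K_i = <i|_E U |0>_E.
Number of Kraus operators = dim(H_env) = d_env
= 6

6


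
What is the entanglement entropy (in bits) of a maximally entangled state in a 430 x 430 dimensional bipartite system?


For a maximally entangled state in d x d:
S = log2(d) = log2(430)
= 8.7482

8.7482


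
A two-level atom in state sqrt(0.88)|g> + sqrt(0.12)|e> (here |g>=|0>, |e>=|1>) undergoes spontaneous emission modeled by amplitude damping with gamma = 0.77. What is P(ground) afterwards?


For amplitude damping with parameter gamma on state sqrt(a)|0> + sqrt(b)|1>:
alpha^2 = 0.88, beta^2 = 0.12
P(|0>) = alpha^2 + gamma * beta^2
= 0.88 + 0.77 * 0.12
= 0.88 + 0.0924
= 0.9724

0.9724


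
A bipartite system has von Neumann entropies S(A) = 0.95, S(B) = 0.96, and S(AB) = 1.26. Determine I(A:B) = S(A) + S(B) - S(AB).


I(A:B) = S(A) + S(B) - S(AB)
= 0.95 + 0.96 - 1.26
= 0.6500

0.6500


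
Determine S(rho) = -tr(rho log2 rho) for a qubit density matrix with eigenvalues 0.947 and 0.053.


S = -p*log2(p) - (1-p)*log2(1-p)
p = 0.9470, 1-p = 0.0530
= -0.9470 * log2(0.9470) - 0.0530 * log2(0.0530)
= -(-0.0744) - (-0.2246)
= 0.2990

0.2990


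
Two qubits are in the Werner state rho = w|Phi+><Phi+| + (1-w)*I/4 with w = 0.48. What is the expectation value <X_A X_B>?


|Phi+> = (|00> + |11>)/sqrt(2)
For the pure Bell state, <X_A X_B> = +1 (Bell-state Pauli correlator).
The maximally-mixed part I/4 has tr(I/4 * P tensor P) = 0 for any traceless Pauli P.
So <X_A X_B>_rho = w * (+1) + (1 - w) * 0
= 0.48 * (+1)
= 0.4800

0.4800


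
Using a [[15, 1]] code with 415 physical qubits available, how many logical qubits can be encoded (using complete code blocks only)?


Each code block uses 15 physical qubits for 1 logical qubit(s).
Number of complete blocks = floor(415 / 15) = 27
Logical qubits = 27 * 1
= 27

27


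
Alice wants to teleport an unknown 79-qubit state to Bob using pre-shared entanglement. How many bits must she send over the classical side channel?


Quantum teleportation requires 2 classical bits per qubit teleported.
79 qubit(s) -> 2 * 79 = 158 classical bits

158


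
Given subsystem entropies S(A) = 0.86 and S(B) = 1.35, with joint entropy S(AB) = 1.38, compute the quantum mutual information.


I(A:B) = S(A) + S(B) - S(AB)
= 0.86 + 1.35 - 1.38
= 0.8300

0.8300


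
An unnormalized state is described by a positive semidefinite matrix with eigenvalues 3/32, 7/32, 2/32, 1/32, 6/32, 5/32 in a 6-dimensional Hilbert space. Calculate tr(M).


tr(M) = sum of eigenvalues
= 3/32 + 7/32 + 2/32 + 1/32 + 6/32 + 5/32
= 24/32
= 0.7500

0.7500


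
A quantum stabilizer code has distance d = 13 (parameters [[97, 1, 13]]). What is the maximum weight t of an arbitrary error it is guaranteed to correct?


Code parameters: [[97, 1, 13]], distance d = 13.
Number of correctable errors = floor((d-1)/2)
= floor((13 - 1)/2)
= floor(12/2)
= 6

6


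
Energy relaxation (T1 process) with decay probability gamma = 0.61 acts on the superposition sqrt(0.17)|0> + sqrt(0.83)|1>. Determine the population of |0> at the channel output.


For amplitude damping with parameter gamma on state sqrt(a)|0> + sqrt(b)|1>:
alpha^2 = 0.17, beta^2 = 0.83
P(|0>) = alpha^2 + gamma * beta^2
= 0.17 + 0.61 * 0.83
= 0.17 + 0.5063
= 0.6763

0.6763


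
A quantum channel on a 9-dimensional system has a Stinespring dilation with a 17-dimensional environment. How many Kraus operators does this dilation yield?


Tracing out the environment in an orthonormal basis {|i>_E} gives Kraus operators K_i = <i|_E U |0>_E.
Number of Kraus operators = dim(H_env) = d_env
= 17

17


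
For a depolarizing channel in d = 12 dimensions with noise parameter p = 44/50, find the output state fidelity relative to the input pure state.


F = (1-p) + p/d
= (1 - 0.8800) + 0.8800/12
= 0.1200 + 0.0733
= 0.1933

0.1933


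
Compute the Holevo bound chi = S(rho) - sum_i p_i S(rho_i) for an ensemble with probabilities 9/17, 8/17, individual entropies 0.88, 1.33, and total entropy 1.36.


chi = S(rho) - sum_i p_i * S(rho_i)
Weighted entropy = 9/17 * 0.88 + 8/17 * 1.33
= 1.0918
chi = 1.36 - 1.0918
= 0.2682

0.2682


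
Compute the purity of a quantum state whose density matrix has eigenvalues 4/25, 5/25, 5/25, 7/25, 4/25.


tr(rho^2) = sum of eigenvalues squared
= (4/25)^2 + (5/25)^2 + (5/25)^2 + (7/25)^2 + (4/25)^2
= (16 + 25 + 25 + 49 + 16) / 625
= 131/625
= 0.2096

0.2096


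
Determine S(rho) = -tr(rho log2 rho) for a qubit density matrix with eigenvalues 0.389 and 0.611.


S = -p*log2(p) - (1-p)*log2(1-p)
p = 0.3890, 1-p = 0.6110
= -0.3890 * log2(0.3890) - 0.6110 * log2(0.6110)
= -(-0.5299) - (-0.4343)
= 0.9642

0.9642


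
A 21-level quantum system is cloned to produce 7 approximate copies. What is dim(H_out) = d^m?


Output space = H^(tensor 7) where dim(H) = 21
dim = 21^7
= 441 (after 2 factors)
= 9261 (after 3 factors)
= 194481 (after 4 factors)
= 4084101 (after 5 factors)
= 85766121 (after 6 factors)
= 1801088541 (after 7 factors)
= 1801088541

1801088541


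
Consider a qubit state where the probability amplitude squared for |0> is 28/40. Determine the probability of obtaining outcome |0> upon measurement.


|alpha|^2 = 28/40 = 0.7000
|beta|^2 = 1 - 28/40 = 12/40 = 0.3000
P(|0>) = |alpha|^2 = 0.7000

0.7000


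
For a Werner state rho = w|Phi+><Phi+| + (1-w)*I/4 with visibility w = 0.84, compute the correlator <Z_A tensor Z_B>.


|Phi+> = (|00> + |11>)/sqrt(2)
For the pure Bell state, <Z_A Z_B> = +1 (Bell-state Pauli correlator).
The maximally-mixed part I/4 has tr(I/4 * P tensor P) = 0 for any traceless Pauli P.
So <Z_A Z_B>_rho = w * (+1) + (1 - w) * 0
= 0.84 * (+1)
= 0.8400

0.8400


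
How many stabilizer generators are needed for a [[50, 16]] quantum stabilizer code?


For an [[n,k]] stabilizer code:
Number of stabilizer generators = n - k
= 50 - 16
= 34

34


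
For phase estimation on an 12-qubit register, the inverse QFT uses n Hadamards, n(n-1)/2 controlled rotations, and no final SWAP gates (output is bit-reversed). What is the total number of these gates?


Hadamard gates: 12
Controlled rotations: n*(n-1)/2 = 12*11/2 = 66
SWAP gates: 0 (omitted)
Total = 12 + 66
= 78

78


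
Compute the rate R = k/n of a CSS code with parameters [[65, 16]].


Code rate R = k/n
= 16/65
= 0.2462

0.2462


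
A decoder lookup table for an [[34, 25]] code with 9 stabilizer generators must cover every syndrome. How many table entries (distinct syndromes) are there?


Each stabilizer generator gives a binary (+1 or -1) measurement outcome.
With 9 independent generators:
Total syndromes = 2^9
= 512

512


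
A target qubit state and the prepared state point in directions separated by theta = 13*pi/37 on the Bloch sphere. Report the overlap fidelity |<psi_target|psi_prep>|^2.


For states separated by angle theta on Bloch sphere:
F = cos^2(theta/2)
theta = 13*pi/37 = 1.1038
theta/2 = 0.5519
cos(theta/2) = 0.8515
F = 0.7251

0.7251


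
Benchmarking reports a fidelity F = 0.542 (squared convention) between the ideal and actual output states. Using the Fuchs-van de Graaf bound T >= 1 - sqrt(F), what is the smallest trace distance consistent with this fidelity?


Fuchs-van de Graaf (squared-fidelity convention): 1 - sqrt(F) <= T <= sqrt(1 - F).
Lower bound: T >= 1 - sqrt(F)
sqrt(F) = sqrt(0.542) = 0.7362
T >= 1 - 0.7362
T >= 0.2638

0.2638


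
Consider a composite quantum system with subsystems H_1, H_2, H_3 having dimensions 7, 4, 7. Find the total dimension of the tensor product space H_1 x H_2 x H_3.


dim(H_1 x H_2 x H_3) = 7 * 4 * 7
= 28 * 7
= 196

196


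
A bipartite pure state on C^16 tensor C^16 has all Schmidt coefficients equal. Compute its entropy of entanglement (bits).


For a maximally entangled state in d x d:
S = log2(d) = log2(16)
= 4.0000

4.0000


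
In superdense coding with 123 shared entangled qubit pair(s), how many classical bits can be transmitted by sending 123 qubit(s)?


Superdense coding allows 2 classical bits per shared entangled pair.
123 pair(s) -> 2 * 123 = 246 classical bits

246


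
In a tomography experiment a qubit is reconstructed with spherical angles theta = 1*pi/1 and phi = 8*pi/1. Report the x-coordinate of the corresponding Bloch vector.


theta = 3.1416, phi = 25.1327
r_x = sin(theta)*cos(phi) = 0.0000 * 1.0000
r_x = 0.0000

0.0000


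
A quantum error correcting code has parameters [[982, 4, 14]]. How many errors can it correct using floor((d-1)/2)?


Code parameters: [[982, 4, 14]], distance d = 14.
Number of correctable errors = floor((d-1)/2)
= floor((14 - 1)/2)
= floor(13/2)
= 6

6


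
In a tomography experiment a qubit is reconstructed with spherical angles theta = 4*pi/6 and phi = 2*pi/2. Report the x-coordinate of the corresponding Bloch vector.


theta = 2.0944, phi = 3.1416
r_x = sin(theta)*cos(phi) = 0.8660 * -1.0000
r_x = -0.8660

-0.8660


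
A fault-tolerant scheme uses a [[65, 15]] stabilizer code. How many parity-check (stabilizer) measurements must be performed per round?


For an [[n,k]] stabilizer code:
Number of stabilizer generators = n - k
= 65 - 15
= 50

50


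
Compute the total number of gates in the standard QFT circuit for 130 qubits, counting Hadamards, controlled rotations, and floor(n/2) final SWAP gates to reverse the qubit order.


Hadamard gates: 130
Controlled rotations: n*(n-1)/2 = 130*129/2 = 8385
SWAP gates: floor(n/2) = floor(130/2) = 65
Total = 130 + 8385 + 65
= 8580

8580


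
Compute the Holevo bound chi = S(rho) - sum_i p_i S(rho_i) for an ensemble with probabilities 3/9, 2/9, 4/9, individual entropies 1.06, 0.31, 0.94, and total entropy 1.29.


chi = S(rho) - sum_i p_i * S(rho_i)
Weighted entropy = 3/9 * 1.06 + 2/9 * 0.31 + 4/9 * 0.94
= 0.8400
chi = 1.29 - 0.8400
= 0.4500

0.4500


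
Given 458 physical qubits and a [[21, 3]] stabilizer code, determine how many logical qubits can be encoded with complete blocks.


Each code block uses 21 physical qubits for 3 logical qubit(s).
Number of complete blocks = floor(458 / 21) = 21
Logical qubits = 21 * 3
= 63

63


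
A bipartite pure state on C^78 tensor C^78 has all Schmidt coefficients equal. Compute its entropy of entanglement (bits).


For a maximally entangled state in d x d:
S = log2(d) = log2(78)
= 6.2854

6.2854


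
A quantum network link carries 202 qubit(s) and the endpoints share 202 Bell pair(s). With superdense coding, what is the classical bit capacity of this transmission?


Superdense coding allows 2 classical bits per shared entangled pair.
202 pair(s) -> 2 * 202 = 404 classical bits

404


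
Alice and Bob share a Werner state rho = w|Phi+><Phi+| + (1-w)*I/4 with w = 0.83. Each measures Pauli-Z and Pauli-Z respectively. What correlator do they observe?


|Phi+> = (|00> + |11>)/sqrt(2)
For the pure Bell state, <Z_A Z_B> = +1 (Bell-state Pauli correlator).
The maximally-mixed part I/4 has tr(I/4 * P tensor P) = 0 for any traceless Pauli P.
So <Z_A Z_B>_rho = w * (+1) + (1 - w) * 0
= 0.83 * (+1)
= 0.8300

0.8300


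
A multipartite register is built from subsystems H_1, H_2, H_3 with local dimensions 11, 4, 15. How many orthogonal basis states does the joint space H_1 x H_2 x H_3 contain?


dim(H_1 x H_2 x H_3) = 11 * 4 * 15
= 44 * 15
= 660

660


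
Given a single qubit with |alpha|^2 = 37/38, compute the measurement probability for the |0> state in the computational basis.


|alpha|^2 = 37/38 = 0.9737
|beta|^2 = 1 - 37/38 = 1/38 = 0.0263
P(|0>) = |alpha|^2 = 0.9737

0.9737


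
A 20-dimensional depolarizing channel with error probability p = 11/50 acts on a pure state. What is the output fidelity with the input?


F = (1-p) + p/d
= (1 - 0.2200) + 0.2200/20
= 0.7800 + 0.0110
= 0.7910

0.7910


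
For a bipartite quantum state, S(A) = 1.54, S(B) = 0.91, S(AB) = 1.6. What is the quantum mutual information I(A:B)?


I(A:B) = S(A) + S(B) - S(AB)
= 1.54 + 0.91 - 1.6
= 0.8500

0.8500


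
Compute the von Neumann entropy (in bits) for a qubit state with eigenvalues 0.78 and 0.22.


S = -p*log2(p) - (1-p)*log2(1-p)
p = 0.7800, 1-p = 0.2200
= -0.7800 * log2(0.7800) - 0.2200 * log2(0.2200)
= -(-0.2796) - (-0.4806)
= 0.7602

0.7602


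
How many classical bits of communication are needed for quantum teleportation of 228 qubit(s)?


Quantum teleportation requires 2 classical bits per qubit teleported.
228 qubit(s) -> 2 * 228 = 456 classical bits

456


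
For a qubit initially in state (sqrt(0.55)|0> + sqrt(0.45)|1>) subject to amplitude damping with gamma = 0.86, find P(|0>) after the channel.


For amplitude damping with parameter gamma on state sqrt(a)|0> + sqrt(b)|1>:
alpha^2 = 0.55, beta^2 = 0.45
P(|0>) = alpha^2 + gamma * beta^2
= 0.55 + 0.86 * 0.45
= 0.55 + 0.3870
= 0.9370

0.9370


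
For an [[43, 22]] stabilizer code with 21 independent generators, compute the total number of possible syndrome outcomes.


Each stabilizer generator gives a binary (+1 or -1) measurement outcome.
With 21 independent generators:
Total syndromes = 2^21
= 2097152

2097152


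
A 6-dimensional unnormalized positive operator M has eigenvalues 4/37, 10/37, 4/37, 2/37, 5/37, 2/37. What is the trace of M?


tr(M) = sum of eigenvalues
= 4/37 + 10/37 + 4/37 + 2/37 + 5/37 + 2/37
= 27/37
= 0.7297

0.7297


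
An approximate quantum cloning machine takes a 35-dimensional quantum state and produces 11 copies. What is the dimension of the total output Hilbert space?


Output space = H^(tensor 11) where dim(H) = 35
dim = 35^11
= 1225 (after 2 factors)
= 42875 (after 3 factors)
= 1500625 (after 4 factors)
= 52521875 (after 5 factors)
= 1838265625 (after 6 factors)
= 64339296875 (after 7 factors)
= 2251875390625 (after 8 factors)
= 78815638671875 (after 9 factors)
= 2758547353515625 (after 10 factors)
= 96549157373046875 (after 11 factors)
= 96549157373046875

96549157373046875


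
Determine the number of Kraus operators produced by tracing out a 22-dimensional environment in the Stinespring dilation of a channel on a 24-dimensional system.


Tracing out the environment in an orthonormal basis {|i>_E} gives Kraus operators K_i = <i|_E U |0>_E.
Number of Kraus operators = dim(H_env) = d_env
= 22

22


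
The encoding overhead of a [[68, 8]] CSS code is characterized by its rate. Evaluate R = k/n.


Code rate R = k/n
= 8/68
= 0.1176

0.1176


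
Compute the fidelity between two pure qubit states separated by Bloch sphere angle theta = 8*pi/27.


For states separated by angle theta on Bloch sphere:
F = cos^2(theta/2)
theta = 8*pi/27 = 0.9308
theta/2 = 0.4654
cos(theta/2) = 0.8936
F = 0.7986

0.7986


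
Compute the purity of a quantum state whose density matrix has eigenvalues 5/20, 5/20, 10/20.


tr(rho^2) = sum of eigenvalues squared
= (5/20)^2 + (5/20)^2 + (10/20)^2
= (25 + 25 + 100) / 400
= 150/400
= 0.3750

0.3750


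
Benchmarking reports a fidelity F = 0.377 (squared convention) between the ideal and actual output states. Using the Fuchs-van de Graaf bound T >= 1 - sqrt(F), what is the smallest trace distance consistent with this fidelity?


Fuchs-van de Graaf (squared-fidelity convention): 1 - sqrt(F) <= T <= sqrt(1 - F).
Lower bound: T >= 1 - sqrt(F)
sqrt(F) = sqrt(0.377) = 0.6140
T >= 1 - 0.6140
T >= 0.3860

0.3860


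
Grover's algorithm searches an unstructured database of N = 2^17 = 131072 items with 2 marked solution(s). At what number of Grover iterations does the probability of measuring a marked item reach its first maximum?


After j Grover iterations the success probability is P(j) = sin^2((2j+1)*theta), where sin(theta) = sqrt(k/N).
N = 2^17 = 131072, k = 2
sin(theta) = sqrt(k/N) = 0.00390625
theta = arcsin(sqrt(k/N)) = 0.003906259934 rad
P(j) reaches its first maximum when (2j+1)*theta is as close as possible to pi/2, i.e. j = round(pi/(4*theta) - 1/2).
pi/(4*theta) - 1/2 = 200.5614
(For comparison, the common estimate pi/4 * sqrt(N/k) = 201.0619; the exact maximiser is used here.)
Optimal iterations = 201

201


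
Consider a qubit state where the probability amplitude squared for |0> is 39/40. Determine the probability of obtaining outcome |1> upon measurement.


|alpha|^2 = 39/40 = 0.9750
|beta|^2 = 1 - 39/40 = 1/40 = 0.0250
P(|1>) = |beta|^2 = 0.0250

0.0250


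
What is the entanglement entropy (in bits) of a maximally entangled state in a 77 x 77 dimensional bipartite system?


For a maximally entangled state in d x d:
S = log2(d) = log2(77)
= 6.2668

6.2668


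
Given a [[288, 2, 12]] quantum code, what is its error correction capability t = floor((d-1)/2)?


Code parameters: [[288, 2, 12]], distance d = 12.
Number of correctable errors = floor((d-1)/2)
= floor((12 - 1)/2)
= floor(11/2)
= 5

5


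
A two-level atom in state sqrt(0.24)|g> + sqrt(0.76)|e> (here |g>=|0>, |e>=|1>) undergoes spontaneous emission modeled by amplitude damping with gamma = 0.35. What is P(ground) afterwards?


For amplitude damping with parameter gamma on state sqrt(a)|0> + sqrt(b)|1>:
alpha^2 = 0.24, beta^2 = 0.76
P(|0>) = alpha^2 + gamma * beta^2
= 0.24 + 0.35 * 0.76
= 0.24 + 0.2660
= 0.5060

0.5060


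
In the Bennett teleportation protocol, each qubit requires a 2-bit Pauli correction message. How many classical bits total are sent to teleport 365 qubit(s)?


Quantum teleportation requires 2 classical bits per qubit teleported.
365 qubit(s) -> 2 * 365 = 730 classical bits

730


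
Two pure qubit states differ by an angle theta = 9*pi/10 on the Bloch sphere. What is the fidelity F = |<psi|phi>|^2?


For states separated by angle theta on Bloch sphere:
F = cos^2(theta/2)
theta = 9*pi/10 = 2.8274
theta/2 = 1.4137
cos(theta/2) = 0.1564
F = 0.0245

0.0245


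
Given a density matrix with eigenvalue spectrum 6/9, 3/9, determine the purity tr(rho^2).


tr(rho^2) = sum of eigenvalues squared
= (6/9)^2 + (3/9)^2
= (36 + 9) / 81
= 45/81
= 0.5556

0.5556


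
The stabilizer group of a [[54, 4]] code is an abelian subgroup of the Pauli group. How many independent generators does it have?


For an [[n,k]] stabilizer code:
Number of stabilizer generators = n - k
= 54 - 4
= 50

50


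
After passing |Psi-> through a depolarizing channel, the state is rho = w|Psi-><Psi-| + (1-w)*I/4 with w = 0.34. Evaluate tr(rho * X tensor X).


|Psi-> = (|01> - |10>)/sqrt(2)
For the pure Bell state, <X_A X_B> = -1 (Bell-state Pauli correlator).
The maximally-mixed part I/4 has tr(I/4 * P tensor P) = 0 for any traceless Pauli P.
So <X_A X_B>_rho = w * (-1) + (1 - w) * 0
= 0.34 * (-1)
= -0.3400

-0.3400


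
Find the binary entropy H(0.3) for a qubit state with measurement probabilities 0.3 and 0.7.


S = -p*log2(p) - (1-p)*log2(1-p)
p = 0.3000, 1-p = 0.7000
= -0.3000 * log2(0.3000) - 0.7000 * log2(0.7000)
= -(-0.5211) - (-0.3602)
= 0.8813

0.8813


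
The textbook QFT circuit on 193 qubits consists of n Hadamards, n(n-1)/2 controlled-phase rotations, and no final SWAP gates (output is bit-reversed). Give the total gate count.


Hadamard gates: 193
Controlled rotations: n*(n-1)/2 = 193*192/2 = 18528
SWAP gates: 0 (omitted)
Total = 193 + 18528
= 18721

18721


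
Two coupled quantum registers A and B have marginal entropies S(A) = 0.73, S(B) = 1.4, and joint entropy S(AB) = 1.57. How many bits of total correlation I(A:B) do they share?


I(A:B) = S(A) + S(B) - S(AB)
= 0.73 + 1.4 - 1.57
= 0.5600

0.5600


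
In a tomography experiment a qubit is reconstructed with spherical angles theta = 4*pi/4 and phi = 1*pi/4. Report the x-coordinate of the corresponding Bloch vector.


theta = 3.1416, phi = 0.7854
r_x = sin(theta)*cos(phi) = 0.0000 * 0.7071
r_x = 0.0000

0.0000


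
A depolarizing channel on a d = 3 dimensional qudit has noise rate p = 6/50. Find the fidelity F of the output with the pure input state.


F = (1-p) + p/d
= (1 - 0.1200) + 0.1200/3
= 0.8800 + 0.0400
= 0.9200

0.9200


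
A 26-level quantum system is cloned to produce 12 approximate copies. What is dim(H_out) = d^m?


Output space = H^(tensor 12) where dim(H) = 26
dim = 26^12
= 676 (after 2 factors)
= 17576 (after 3 factors)
= 456976 (after 4 factors)
= 11881376 (after 5 factors)
= 308915776 (after 6 factors)
= 8031810176 (after 7 factors)
= 208827064576 (after 8 factors)
= 5429503678976 (after 9 factors)
= 141167095653376 (after 10 factors)
= 3670344486987776 (after 11 factors)
= 95428956661682176 (after 12 factors)
= 95428956661682176

95428956661682176


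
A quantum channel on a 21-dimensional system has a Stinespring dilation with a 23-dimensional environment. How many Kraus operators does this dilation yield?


Tracing out the environment in an orthonormal basis {|i>_E} gives Kraus operators K_i = <i|_E U |0>_E.
Number of Kraus operators = dim(H_env) = d_env
= 23

23


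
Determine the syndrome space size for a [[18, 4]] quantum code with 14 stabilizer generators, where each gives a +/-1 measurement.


Each stabilizer generator gives a binary (+1 or -1) measurement outcome.
With 14 independent generators:
Total syndromes = 2^14
= 16384

16384


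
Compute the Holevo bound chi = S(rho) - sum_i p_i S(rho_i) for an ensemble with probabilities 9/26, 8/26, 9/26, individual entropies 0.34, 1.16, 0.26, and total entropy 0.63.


chi = S(rho) - sum_i p_i * S(rho_i)
Weighted entropy = 9/26 * 0.34 + 8/26 * 1.16 + 9/26 * 0.26
= 0.5646
chi = 0.63 - 0.5646
= 0.0654

0.0654


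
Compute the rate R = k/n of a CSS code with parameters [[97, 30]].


Code rate R = k/n
= 30/97
= 0.3093

0.3093


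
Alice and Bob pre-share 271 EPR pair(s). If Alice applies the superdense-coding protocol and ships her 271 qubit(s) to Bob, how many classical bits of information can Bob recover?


Superdense coding allows 2 classical bits per shared entangled pair.
271 pair(s) -> 2 * 271 = 542 classical bits

542


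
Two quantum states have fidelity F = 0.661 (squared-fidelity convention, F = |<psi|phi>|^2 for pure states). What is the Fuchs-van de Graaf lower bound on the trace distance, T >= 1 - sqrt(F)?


Fuchs-van de Graaf (squared-fidelity convention): 1 - sqrt(F) <= T <= sqrt(1 - F).
Lower bound: T >= 1 - sqrt(F)
sqrt(F) = sqrt(0.661) = 0.8130
T >= 1 - 0.8130
T >= 0.1870

0.1870


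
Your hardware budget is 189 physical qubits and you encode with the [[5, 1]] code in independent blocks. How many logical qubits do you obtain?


Each code block uses 5 physical qubits for 1 logical qubit(s).
Number of complete blocks = floor(189 / 5) = 37
Logical qubits = 37 * 1
= 37

37


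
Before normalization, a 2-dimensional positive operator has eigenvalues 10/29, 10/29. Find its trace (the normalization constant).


tr(M) = sum of eigenvalues
= 10/29 + 10/29
= 20/29
= 0.6897

0.6897


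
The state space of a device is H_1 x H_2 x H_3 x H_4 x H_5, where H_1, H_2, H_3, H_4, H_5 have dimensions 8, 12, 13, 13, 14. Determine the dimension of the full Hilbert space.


dim(H_1 x H_2 x H_3 x H_4 x H_5) = 8 * 12 * 13 * 13 * 14
= 96 * 13 * 13 * 14
= 1248 * 13 * 14
= 16224 * 14
= 227136

227136


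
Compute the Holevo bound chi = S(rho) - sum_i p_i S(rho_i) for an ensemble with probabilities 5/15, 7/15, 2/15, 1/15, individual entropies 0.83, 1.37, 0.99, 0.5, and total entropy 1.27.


chi = S(rho) - sum_i p_i * S(rho_i)
Weighted entropy = 5/15 * 0.83 + 7/15 * 1.37 + 2/15 * 0.99 + 1/15 * 0.5
= 1.0813
chi = 1.27 - 1.0813
= 0.1887

0.1887


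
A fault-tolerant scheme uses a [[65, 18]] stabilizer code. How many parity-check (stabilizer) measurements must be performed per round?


For an [[n,k]] stabilizer code:
Number of stabilizer generators = n - k
= 65 - 18
= 47

47


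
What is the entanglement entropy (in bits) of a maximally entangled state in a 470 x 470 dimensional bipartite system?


For a maximally entangled state in d x d:
S = log2(d) = log2(470)
= 8.8765

8.8765


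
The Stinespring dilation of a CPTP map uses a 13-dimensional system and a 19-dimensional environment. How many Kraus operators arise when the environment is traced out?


Tracing out the environment in an orthonormal basis {|i>_E} gives Kraus operators K_i = <i|_E U |0>_E.
Number of Kraus operators = dim(H_env) = d_env
= 19

19


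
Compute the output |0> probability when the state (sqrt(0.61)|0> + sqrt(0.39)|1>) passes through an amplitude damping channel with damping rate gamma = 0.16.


For amplitude damping with parameter gamma on state sqrt(a)|0> + sqrt(b)|1>:
alpha^2 = 0.61, beta^2 = 0.39
P(|0>) = alpha^2 + gamma * beta^2
= 0.61 + 0.16 * 0.39
= 0.61 + 0.0624
= 0.6724

0.6724


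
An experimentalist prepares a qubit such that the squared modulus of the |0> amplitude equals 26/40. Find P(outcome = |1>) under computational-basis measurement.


|alpha|^2 = 26/40 = 0.6500
|beta|^2 = 1 - 26/40 = 14/40 = 0.3500
P(|1>) = |beta|^2 = 0.3500

0.3500


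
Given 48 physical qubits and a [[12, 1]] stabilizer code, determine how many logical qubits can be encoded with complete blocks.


Each code block uses 12 physical qubits for 1 logical qubit(s).
Number of complete blocks = floor(48 / 12) = 4
Logical qubits = 4 * 1
= 4

4


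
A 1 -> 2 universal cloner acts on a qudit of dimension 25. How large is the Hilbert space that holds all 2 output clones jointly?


Output space = H^(tensor 2) where dim(H) = 25
dim = 25^2
= 625

625


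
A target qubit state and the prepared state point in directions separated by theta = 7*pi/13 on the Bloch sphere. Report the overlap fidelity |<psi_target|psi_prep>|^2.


For states separated by angle theta on Bloch sphere:
F = cos^2(theta/2)
theta = 7*pi/13 = 1.6916
theta/2 = 0.8458
cos(theta/2) = 0.6631
F = 0.4397

0.4397


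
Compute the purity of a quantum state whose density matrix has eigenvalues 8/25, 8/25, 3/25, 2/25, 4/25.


tr(rho^2) = sum of eigenvalues squared
= (8/25)^2 + (8/25)^2 + (3/25)^2 + (2/25)^2 + (4/25)^2
= (64 + 64 + 9 + 4 + 16) / 625
= 157/625
= 0.2512

0.2512


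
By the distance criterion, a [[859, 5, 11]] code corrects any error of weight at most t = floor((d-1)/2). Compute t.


Code parameters: [[859, 5, 11]], distance d = 11.
Number of correctable errors = floor((d-1)/2)
= floor((11 - 1)/2)
= floor(10/2)
= 5

5


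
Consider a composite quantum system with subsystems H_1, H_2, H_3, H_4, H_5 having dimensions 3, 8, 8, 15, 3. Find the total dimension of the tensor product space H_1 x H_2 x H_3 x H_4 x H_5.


dim(H_1 x H_2 x H_3 x H_4 x H_5) = 3 * 8 * 8 * 15 * 3
= 24 * 8 * 15 * 3
= 192 * 15 * 3
= 2880 * 3
= 8640

8640


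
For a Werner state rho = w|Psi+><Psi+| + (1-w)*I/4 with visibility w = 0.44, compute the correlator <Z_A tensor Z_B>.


|Psi+> = (|01> + |10>)/sqrt(2)
For the pure Bell state, <Z_A Z_B> = -1 (Bell-state Pauli correlator).
The maximally-mixed part I/4 has tr(I/4 * P tensor P) = 0 for any traceless Pauli P.
So <Z_A Z_B>_rho = w * (-1) + (1 - w) * 0
= 0.44 * (-1)
= -0.4400

-0.4400


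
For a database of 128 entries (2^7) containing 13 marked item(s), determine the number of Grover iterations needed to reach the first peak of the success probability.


After j Grover iterations the success probability is P(j) = sin^2((2j+1)*theta), where sin(theta) = sqrt(k/N).
N = 2^7 = 128, k = 13
sin(theta) = sqrt(k/N) = 0.3186887196
theta = arcsin(sqrt(k/N)) = 0.3243457527 rad
P(j) reaches its first maximum when (2j+1)*theta is as close as possible to pi/2, i.e. j = round(pi/(4*theta) - 1/2).
pi/(4*theta) - 1/2 = 1.9215
(For comparison, the common estimate pi/4 * sqrt(N/k) = 2.4645; the exact maximiser is used here.)
Optimal iterations = 2

2


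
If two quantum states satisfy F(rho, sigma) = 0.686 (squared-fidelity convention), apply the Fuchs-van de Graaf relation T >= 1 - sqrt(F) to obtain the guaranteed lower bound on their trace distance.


Fuchs-van de Graaf (squared-fidelity convention): 1 - sqrt(F) <= T <= sqrt(1 - F).
Lower bound: T >= 1 - sqrt(F)
sqrt(F) = sqrt(0.686) = 0.8283
T >= 1 - 0.8283
T >= 0.1717

0.1717


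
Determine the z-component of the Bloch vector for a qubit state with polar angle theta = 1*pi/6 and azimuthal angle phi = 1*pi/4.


theta = 0.5236, phi = 0.7854
r_z = cos(theta) = 0.8660

0.8660


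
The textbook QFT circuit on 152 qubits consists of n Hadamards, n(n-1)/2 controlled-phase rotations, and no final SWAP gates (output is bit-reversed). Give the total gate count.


Hadamard gates: 152
Controlled rotations: n*(n-1)/2 = 152*151/2 = 11476
SWAP gates: 0 (omitted)
Total = 152 + 11476
= 11628

11628


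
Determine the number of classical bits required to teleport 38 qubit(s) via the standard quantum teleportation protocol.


Quantum teleportation requires 2 classical bits per qubit teleported.
38 qubit(s) -> 2 * 38 = 76 classical bits

76


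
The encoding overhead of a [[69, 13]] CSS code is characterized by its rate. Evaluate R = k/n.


Code rate R = k/n
= 13/69
= 0.1884

0.1884


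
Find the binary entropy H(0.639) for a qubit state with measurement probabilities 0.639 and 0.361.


S = -p*log2(p) - (1-p)*log2(1-p)
p = 0.6390, 1-p = 0.3610
= -0.6390 * log2(0.6390) - 0.3610 * log2(0.3610)
= -(-0.4129) - (-0.5306)
= 0.9435

0.9435


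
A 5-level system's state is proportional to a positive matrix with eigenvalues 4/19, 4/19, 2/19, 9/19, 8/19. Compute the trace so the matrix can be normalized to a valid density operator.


tr(M) = sum of eigenvalues
= 4/19 + 4/19 + 2/19 + 9/19 + 8/19
= 27/19
= 1.4211

1.4211


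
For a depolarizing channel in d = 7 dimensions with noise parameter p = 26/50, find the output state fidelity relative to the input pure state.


F = (1-p) + p/d
= (1 - 0.5200) + 0.5200/7
= 0.4800 + 0.0743
= 0.5543

0.5543


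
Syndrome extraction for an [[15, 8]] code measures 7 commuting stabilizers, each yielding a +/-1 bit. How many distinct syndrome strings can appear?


Each stabilizer generator gives a binary (+1 or -1) measurement outcome.
With 7 independent generators:
Total syndromes = 2^7
= 128

128


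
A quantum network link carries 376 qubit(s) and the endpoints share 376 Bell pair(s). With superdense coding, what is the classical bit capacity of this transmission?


Superdense coding allows 2 classical bits per shared entangled pair.
376 pair(s) -> 2 * 376 = 752 classical bits

752


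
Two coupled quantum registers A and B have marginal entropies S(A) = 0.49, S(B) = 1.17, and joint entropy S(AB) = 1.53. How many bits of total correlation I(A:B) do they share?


I(A:B) = S(A) + S(B) - S(AB)
= 0.49 + 1.17 - 1.53
= 0.1300

0.1300


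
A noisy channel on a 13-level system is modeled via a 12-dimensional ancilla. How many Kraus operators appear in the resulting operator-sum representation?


Tracing out the environment in an orthonormal basis {|i>_E} gives Kraus operators K_i = <i|_E U |0>_E.
Number of Kraus operators = dim(H_env) = d_env
= 12

12


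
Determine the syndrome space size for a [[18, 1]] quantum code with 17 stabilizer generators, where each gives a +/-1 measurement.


Each stabilizer generator gives a binary (+1 or -1) measurement outcome.
With 17 independent generators:
Total syndromes = 2^17
= 131072

131072


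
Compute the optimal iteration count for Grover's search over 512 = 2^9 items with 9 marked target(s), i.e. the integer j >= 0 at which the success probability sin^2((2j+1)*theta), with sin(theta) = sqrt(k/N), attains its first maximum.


After j Grover iterations the success probability is P(j) = sin^2((2j+1)*theta), where sin(theta) = sqrt(k/N).
N = 2^9 = 512, k = 9
sin(theta) = sqrt(k/N) = 0.1325825215
theta = arcsin(sqrt(k/N)) = 0.1329740519 rad
P(j) reaches its first maximum when (2j+1)*theta is as close as possible to pi/2, i.e. j = round(pi/(4*theta) - 1/2).
pi/(4*theta) - 1/2 = 5.4064
(For comparison, the common estimate pi/4 * sqrt(N/k) = 5.9238; the exact maximiser is used here.)
Optimal iterations = 5

5


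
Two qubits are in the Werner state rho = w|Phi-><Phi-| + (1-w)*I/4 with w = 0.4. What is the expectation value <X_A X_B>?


|Phi-> = (|00> - |11>)/sqrt(2)
For the pure Bell state, <X_A X_B> = -1 (Bell-state Pauli correlator).
The maximally-mixed part I/4 has tr(I/4 * P tensor P) = 0 for any traceless Pauli P.
So <X_A X_B>_rho = w * (-1) + (1 - w) * 0
= 0.4 * (-1)
= -0.4000

-0.4000


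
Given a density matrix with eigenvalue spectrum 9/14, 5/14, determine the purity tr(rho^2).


tr(rho^2) = sum of eigenvalues squared
= (9/14)^2 + (5/14)^2
= (81 + 25) / 196
= 106/196
= 0.5408

0.5408


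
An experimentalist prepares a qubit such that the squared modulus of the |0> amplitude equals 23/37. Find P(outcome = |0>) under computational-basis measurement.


|alpha|^2 = 23/37 = 0.6216
|beta|^2 = 1 - 23/37 = 14/37 = 0.3784
P(|0>) = |alpha|^2 = 0.6216

0.6216


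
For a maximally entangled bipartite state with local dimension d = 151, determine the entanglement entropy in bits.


For a maximally entangled state in d x d:
S = log2(d) = log2(151)
= 7.2384

7.2384


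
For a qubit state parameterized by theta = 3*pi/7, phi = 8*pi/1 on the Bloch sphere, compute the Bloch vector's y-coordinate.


theta = 1.3464, phi = 25.1327
r_y = sin(theta)*sin(phi) = 0.9749 * 0.0000
r_y = 0.0000

0.0000
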